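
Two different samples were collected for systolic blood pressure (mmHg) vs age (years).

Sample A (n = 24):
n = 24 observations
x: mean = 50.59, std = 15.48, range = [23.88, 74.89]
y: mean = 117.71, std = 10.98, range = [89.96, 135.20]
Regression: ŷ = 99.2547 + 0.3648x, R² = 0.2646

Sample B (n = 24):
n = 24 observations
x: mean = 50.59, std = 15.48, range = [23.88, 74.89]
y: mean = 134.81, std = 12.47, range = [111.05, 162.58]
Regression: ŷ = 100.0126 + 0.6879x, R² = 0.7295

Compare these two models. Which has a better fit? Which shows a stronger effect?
Model B has the better fit (R² = 0.7295 vs 0.2646). Model B shows the stronger effect (|β₁| = 0.6879 vs 0.3648).

Model Comparison:

Which explains more variance? (R²)
- Model A: R² = 0.2646 → 26.46% of variance in blood pressure explained
- Model B: R² = 0.7295 → 72.95% of variance in blood pressure explained
- 0.7295 > 0.2646 → Model B has the better fit

Strength of effect — compare |β₁|:
- Model A: β₁ = 0.3648 → predicted blood pressure rises 0.3648 mmHg per additional year of age
- Model B: β₁ = 0.6879 → predicted blood pressure rises 0.6879 mmHg per additional year of age
- |0.3648| < |0.6879| → Model B shows the stronger marginal effect

Notes:
- A better fit (higher R²) doesn't necessarily mean a more important relationship.
- A steeper slope doesn't make a better model if the scatter around the line is large.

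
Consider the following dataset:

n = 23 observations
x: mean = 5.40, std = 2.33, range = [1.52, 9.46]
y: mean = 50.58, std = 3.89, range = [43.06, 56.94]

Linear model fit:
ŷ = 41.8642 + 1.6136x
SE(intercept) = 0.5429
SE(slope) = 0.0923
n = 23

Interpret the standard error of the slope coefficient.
The slope 1.6136 is pinned down to within about ±0.0923 (one SE) by these data — relative uncertainty 5.7%, i.e. precise.

SE(β̂₁) = s / √Sxx, where s is the residual standard deviation and Sxx = Σ(x − x̄)². It is the yardstick for how far β̂₁ = 1.6136 could plausibly be from the true slope.

Relative precision:
- SE / |β̂₁| = 0.0923 / 1.6136 = 5.7%
- Rule of thumb (under 20%: precise; 20% to under 50%: moderately precise; 50% or more: imprecise) → precise

Link to interval estimation: a confidence interval for β₁ is β̂₁ ± t* × 0.0923, so SE sets the half-width per unit of t*.

What drives SE(β̂₁): wider spread of x values → smaller SE; larger n (here n = 23) → smaller SE.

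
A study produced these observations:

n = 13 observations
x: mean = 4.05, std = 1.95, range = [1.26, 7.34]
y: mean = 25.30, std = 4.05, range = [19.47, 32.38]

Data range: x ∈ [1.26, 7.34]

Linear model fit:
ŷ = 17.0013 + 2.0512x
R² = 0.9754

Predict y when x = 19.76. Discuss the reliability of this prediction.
ŷ = 57.5330 (extrapolation — x = 19.76 lies outside [1.26, 7.34], so reliability is low).

Prediction calculation:
ŷ = 17.0013 + 2.0512 × 19.76
ŷ = 57.5330

Reliability:
- Data range: x ∈ [1.26, 7.34]
- Prediction point: x = 19.76 is 12.42 units above the observed range → this is EXTRAPOLATION, not interpolation

Why that matters here:
- Real relationships often flatten, saturate, or turn nonlinear at extremes
- R² describes fit only over the sampled x values; it says nothing about behaviour beyond them

A defensible statement: 'if the linear trend continued to x = 19.76, y would be about 57.5330' — the premise is untested.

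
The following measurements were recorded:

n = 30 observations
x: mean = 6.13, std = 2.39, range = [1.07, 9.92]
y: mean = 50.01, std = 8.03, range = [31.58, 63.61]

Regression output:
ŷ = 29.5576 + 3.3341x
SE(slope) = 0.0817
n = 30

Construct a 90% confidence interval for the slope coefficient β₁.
The 90% CI for β₁ is (3.1951, 3.4731)

Confidence interval for the slope:

The 90% CI for β₁ is: β̂₁ ± t*(α/2, n-2) × SE(β̂₁)

Step 1: Find critical t-value
- Confidence level = 0.9
- Degrees of freedom = n - 2 = 30 - 2 = 28
- t*(α/2, 28) = 1.7011

Step 2: Calculate margin of error
Margin = 1.7011 × 0.0817 = 0.1390

Step 3: Construct interval
CI = 3.3341 ± 0.1390
CI = (3.1951, 3.4731)

Interpretation: intervals built this way capture the true β₁ in 90% of repeated samples; here the plausible range for the per-unit effect of x on y is 3.1951 to 3.4731.
The interval does not include 0, suggesting a significant linear relationship.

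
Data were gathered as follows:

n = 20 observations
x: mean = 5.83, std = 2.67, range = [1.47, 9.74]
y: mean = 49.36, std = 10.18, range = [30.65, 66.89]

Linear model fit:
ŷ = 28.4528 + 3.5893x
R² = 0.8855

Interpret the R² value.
The model explains 88.55% of the variance in y (R² = 0.8855), leaving 11.45% unexplained; the fit is strong.

The coefficient of determination R² is the fraction of the total variation in y that the fitted line accounts for.

Here R² = 0.8855:
- Explained: 88.55% of the variation in y
- Unexplained (residual): 100% − 88.55% = 11.45%
- Rule of thumb (below 0.3 weak; 0.3 to below 0.7 moderate; 0.7 and above strong) → strong

Calculation: R² = 1 − (SS_res / SS_tot), where SS_res is the sum of squared residuals and SS_tot the total sum of squares.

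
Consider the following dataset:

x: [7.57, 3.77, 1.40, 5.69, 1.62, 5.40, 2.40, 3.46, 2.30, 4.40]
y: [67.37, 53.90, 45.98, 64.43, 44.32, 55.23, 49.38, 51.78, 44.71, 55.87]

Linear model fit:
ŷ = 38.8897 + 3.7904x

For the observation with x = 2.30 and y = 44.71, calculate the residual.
Residual = -2.8976

The residual is the difference between the actual value and the predicted value:

Residual = y - ŷ

Step 1: Calculate predicted value
ŷ = 38.8897 + 3.7904 × 2.30
ŷ = 47.6076

Step 2: Calculate residual
Residual = 44.71 - 47.6076
Residual = -2.8976

The residual is negative, so the observed y = 44.71 sits below the regression line (the line overestimates it by 2.8976).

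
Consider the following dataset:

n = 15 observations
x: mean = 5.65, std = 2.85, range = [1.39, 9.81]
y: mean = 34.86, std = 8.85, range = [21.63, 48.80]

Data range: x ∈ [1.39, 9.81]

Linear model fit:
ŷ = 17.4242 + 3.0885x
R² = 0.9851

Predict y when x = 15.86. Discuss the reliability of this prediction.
ŷ = 66.4078 (extrapolation — x = 15.86 lies outside [1.39, 9.81], so reliability is low).

Prediction calculation:
ŷ = 17.4242 + 3.0885 × 15.86
ŷ = 66.4078

Reliability:
- Data range: x ∈ [1.39, 9.81]
- Prediction point: x = 15.86 is 6.05 units above the observed range → this is EXTRAPOLATION, not interpolation

Why that matters here:
- There are no observations near this x to validate the fitted line there
- The standard error of prediction grows with (x − x̄)², and x = 15.86 is far from x̄ = 5.65
- R² describes fit only over the sampled x values; it says nothing about behaviour beyond them

A defensible statement: 'if the linear trend continued to x = 15.86, y would be about 66.4078' — the premise is untested.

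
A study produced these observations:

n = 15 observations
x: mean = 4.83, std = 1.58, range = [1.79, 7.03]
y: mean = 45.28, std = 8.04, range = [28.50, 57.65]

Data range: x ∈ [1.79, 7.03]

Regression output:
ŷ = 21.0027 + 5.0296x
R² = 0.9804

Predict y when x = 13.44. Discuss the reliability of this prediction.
ŷ = 88.6005, but this is extrapolation (above the data range [1.79, 7.03]) and may be unreliable.

Prediction calculation:
ŷ = 21.0027 + 5.0296 × 13.44
ŷ = 88.6005

Reliability:
- Data range: x ∈ [1.79, 7.03]
- Prediction point: x = 13.44 is 6.41 units above the observed range → this is EXTRAPOLATION, not interpolation

Why that matters here:
- The standard error of prediction grows with (x − x̄)², and x = 13.44 is far from x̄ = 4.83
- There are no observations near this x to validate the fitted line there
- R² describes fit only over the sampled x values; it says nothing about behaviour beyond them

A defensible statement: 'if the linear trend continued to x = 13.44, y would be about 88.6005' — the premise is untested.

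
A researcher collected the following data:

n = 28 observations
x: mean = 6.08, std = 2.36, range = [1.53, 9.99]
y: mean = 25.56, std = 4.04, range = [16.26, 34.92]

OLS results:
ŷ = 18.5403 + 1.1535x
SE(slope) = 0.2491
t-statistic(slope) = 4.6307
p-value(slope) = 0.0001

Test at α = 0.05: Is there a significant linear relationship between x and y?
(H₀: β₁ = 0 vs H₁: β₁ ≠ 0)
Reject H₀: p-value = 0.0001 < α = 0.05. The linear relationship is significant at the 5% level.

Hypothesis test for the slope coefficient:

H₀: β₁ = 0 (no linear relationship)
H₁: β₁ ≠ 0 (linear relationship exists)

Test statistic: t = β̂₁ / SE(β̂₁) = 1.1535 / 0.2491 = 4.6307

The p-value (0.0001) is the probability, under H₀, of a t-statistic at least as extreme as |t| = 4.6307 (two-sided, df = n − 2 = 26).

Decision rule: reject H₀ if p-value < α.
p-value = 0.0001 < α = 0.05 → reject H₀.

At α = 0.05 the data do provide convincing evidence of a nonzero slope.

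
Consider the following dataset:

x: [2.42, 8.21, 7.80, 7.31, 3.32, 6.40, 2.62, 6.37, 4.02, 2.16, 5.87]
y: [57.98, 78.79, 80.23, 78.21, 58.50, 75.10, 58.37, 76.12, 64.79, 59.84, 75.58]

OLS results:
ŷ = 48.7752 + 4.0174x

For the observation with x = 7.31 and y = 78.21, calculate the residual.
Residual = 0.0676

The residual is the difference between the actual value and the predicted value:

Residual = y - ŷ

Step 1: Calculate predicted value
ŷ = 48.7752 + 4.0174 × 7.31
ŷ = 78.1424

Step 2: Calculate residual
Residual = 78.21 - 78.1424
Residual = 0.0676

Sign check: y > ŷ, so the point is above the line and the fit underestimates here.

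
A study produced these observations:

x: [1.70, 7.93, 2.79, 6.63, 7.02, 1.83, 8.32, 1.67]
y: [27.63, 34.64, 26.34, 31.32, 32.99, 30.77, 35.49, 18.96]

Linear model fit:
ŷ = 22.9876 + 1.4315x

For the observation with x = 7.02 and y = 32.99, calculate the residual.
Residual = -0.0467

The residual is the difference between the actual value and the predicted value:

Residual = y - ŷ

Step 1: Calculate predicted value
ŷ = 22.9876 + 1.4315 × 7.02
ŷ = 33.0367

Step 2: Calculate residual
Residual = 32.99 - 33.0367
Residual = -0.0467

Interpretation: the model overestimates the actual value by 0.0467 at this point (negative residual → observation lies below the fitted line).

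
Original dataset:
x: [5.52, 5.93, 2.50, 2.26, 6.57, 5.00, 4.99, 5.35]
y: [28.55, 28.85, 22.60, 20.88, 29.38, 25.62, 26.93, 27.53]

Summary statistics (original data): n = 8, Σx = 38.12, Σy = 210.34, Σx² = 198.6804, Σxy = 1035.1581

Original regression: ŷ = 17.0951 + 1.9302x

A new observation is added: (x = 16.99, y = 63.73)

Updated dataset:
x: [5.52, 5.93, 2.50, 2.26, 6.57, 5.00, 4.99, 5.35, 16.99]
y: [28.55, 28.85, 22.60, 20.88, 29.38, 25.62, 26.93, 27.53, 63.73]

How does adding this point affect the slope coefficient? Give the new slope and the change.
New slope β₁ = 2.9337 versus 1.9302 before: a change of +1.0035 (+52.0%).

The new point has HIGH LEVERAGE: x = 16.99 is far from the original mean x̄ = 38.12/8 ≈ 4.77 (original range [2.26, 6.57]).

Step 1: Update the sums with the new point (n goes from 8 to 9)
Σx  = 38.12 + 16.99 = 55.11
Σy  = 210.34 + 63.73 = 274.07
Σx² = 198.6804 + 16.99² = 198.6804 + 288.6601 = 487.3405
Σxy = 1035.1581 + 16.99×63.73 = 1035.1581 + 1082.7727 = 2117.9308

Step 2: Recompute the slope with b₁ = (nΣxy − ΣxΣy) / (nΣx² − (Σx)²)
Numerator   = 9×2117.9308 − 55.11×274.07 = 19061.3772 − 15103.9977 = 3957.3795
Denominator = 9×487.3405 − 55.11² = 4386.0645 − 3037.1121 = 1348.9524
b₁(new) = 3957.3795 / 1348.9524 = 2.9337

(Same formula on the original sums: (8×1035.1581 − 38.12×210.34) / (8×198.6804 − 38.12²) = 263.1040 / 136.3088 = 1.9302, matching the given fit.)

Step 3: Change in slope
Δβ₁ = 2.9337 − 1.9302 = +1.0035
Relative change = +1.0035 / 1.9302 × 100% = +52.0%
→ the slope increases when the point is added.

Because the point sits above the extension of the original line at a high-leverage x, it tilts the fit up.
In practice: investigate whether it comes from the same population as the rest of the sample.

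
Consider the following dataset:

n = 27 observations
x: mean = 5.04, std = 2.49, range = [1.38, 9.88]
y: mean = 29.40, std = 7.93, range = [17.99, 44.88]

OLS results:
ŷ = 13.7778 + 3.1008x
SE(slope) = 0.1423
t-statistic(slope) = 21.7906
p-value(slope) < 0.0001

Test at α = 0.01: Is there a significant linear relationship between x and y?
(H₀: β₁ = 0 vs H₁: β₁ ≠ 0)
Since p-value < 0.0001 < α = 0.01, reject H₀ — the slope is significantly different from 0.

Hypothesis test for the slope coefficient:

H₀: β₁ = 0 (no linear relationship)
H₁: β₁ ≠ 0 (linear relationship exists)

Test statistic: t = β̂₁ / SE(β̂₁) = 3.1008 / 0.1423 = 21.7906

The p-value (<0.0001) is the probability, under H₀, of a t-statistic at least as extreme as |t| = 21.7906 (two-sided, df = n − 2 = 25).

Decision rule: reject H₀ if p-value < α.
p-value < 0.0001 < α = 0.01 → reject H₀.

At α = 0.01 the data do provide convincing evidence of a nonzero slope.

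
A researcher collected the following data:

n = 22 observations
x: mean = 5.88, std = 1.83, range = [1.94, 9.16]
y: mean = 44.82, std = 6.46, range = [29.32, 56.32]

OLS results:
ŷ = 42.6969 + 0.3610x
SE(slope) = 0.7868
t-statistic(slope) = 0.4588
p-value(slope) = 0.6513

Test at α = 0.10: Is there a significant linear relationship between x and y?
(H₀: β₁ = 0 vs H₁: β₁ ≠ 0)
p-value = 0.6513 ≥ α = 0.10, so we fail to reject H₀. The relationship is not significant.

Hypothesis test for the slope coefficient:

H₀: β₁ = 0 (no linear relationship)
H₁: β₁ ≠ 0 (linear relationship exists)

Test statistic: t = β̂₁ / SE(β̂₁) = 0.3610 / 0.7868 = 0.4588

With df = 20, the two-sided p-value for |t| = 0.4588 is 0.6513.

Decision rule: reject H₀ if p-value < α.
p-value = 0.6513 ≥ α = 0.10 → fail to reject H₀.

Conclusion: the linear association between x and y is not significant at the 10% level.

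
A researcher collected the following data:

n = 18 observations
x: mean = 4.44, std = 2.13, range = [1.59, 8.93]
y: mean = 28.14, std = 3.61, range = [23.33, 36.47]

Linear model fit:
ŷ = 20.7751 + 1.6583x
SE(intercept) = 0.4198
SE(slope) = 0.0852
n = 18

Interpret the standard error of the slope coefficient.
The slope 1.6583 is pinned down to within about ±0.0852 (one SE) by these data — relative uncertainty 5.1%, i.e. precise.

SE(β̂₁) = s / √Sxx, where s is the residual standard deviation and Sxx = Σ(x − x̄)². It is the yardstick for how far β̂₁ = 1.6583 could plausibly be from the true slope.

Relative precision:
- SE / |β̂₁| = 0.0852 / 1.6583 = 5.1%
- Rule of thumb (under 20%: precise; 20% to under 50%: moderately precise; 50% or more: imprecise) → precise

Link to the t-test: t = β̂₁ / SE(β̂₁) = 1.6583 / 0.0852 = 19.4636, the statistic for H₀: β₁ = 0.

What drives SE(β̂₁): wider spread of x values → smaller SE; larger n (here n = 18) → smaller SE.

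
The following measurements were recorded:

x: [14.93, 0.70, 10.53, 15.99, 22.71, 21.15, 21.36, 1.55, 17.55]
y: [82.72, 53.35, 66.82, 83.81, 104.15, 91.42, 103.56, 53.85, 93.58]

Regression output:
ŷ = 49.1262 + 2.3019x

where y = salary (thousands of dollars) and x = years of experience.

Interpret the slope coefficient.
On average, salary is about 2.3019 thousand dollars higher for every extra year of experience.

The slope coefficient β₁ = 2.3019 represents the marginal effect of experience on salary.

Interpretation:
- Experience up by 1 year → predicted salary increases by 2.3019 thousand dollars
- The effect is assumed constant over the observed range of x (linearity)

(β₀ = 49.1262 is the fitted value at x = 0 and is not part of the slope interpretation.)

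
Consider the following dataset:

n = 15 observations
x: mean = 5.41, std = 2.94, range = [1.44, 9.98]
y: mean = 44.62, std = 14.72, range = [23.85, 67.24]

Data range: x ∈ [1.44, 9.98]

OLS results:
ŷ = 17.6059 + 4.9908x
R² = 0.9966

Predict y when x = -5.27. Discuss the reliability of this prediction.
ŷ = -8.6956 (extrapolation — x = -5.27 lies outside [1.44, 9.98], so reliability is low).

Prediction calculation:
ŷ = 17.6059 + 4.9908 × (-5.27)
ŷ = -8.6956

Reliability:
- Data range: x ∈ [1.44, 9.98]
- Prediction point: x = -5.27 is 6.71 units below the observed range → this is EXTRAPOLATION, not interpolation

Why that matters here:
- There are no observations near this x to validate the fitted line there
- The linear relationship may not hold outside the observed range
- R² describes fit only over the sampled x values; it says nothing about behaviour beyond them

The R² = 0.9966 only validates the fit within [1.44, 9.98]; treat ŷ = -8.6956 with caution.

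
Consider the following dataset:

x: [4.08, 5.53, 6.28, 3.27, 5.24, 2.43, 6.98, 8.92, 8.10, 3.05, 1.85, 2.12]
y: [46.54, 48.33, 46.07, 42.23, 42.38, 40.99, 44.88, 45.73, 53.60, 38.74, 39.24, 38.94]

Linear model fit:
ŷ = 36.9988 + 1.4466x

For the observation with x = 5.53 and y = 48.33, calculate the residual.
Residual = 3.3315

The residual is the difference between the actual value and the predicted value:

Residual = y - ŷ

Step 1: Calculate predicted value
ŷ = 36.9988 + 1.4466 × 5.53
ŷ = 44.9985

Step 2: Calculate residual
Residual = 48.33 - 44.9985
Residual = 3.3315

Sign check: y > ŷ, so the point is above the line and the fit underestimates here.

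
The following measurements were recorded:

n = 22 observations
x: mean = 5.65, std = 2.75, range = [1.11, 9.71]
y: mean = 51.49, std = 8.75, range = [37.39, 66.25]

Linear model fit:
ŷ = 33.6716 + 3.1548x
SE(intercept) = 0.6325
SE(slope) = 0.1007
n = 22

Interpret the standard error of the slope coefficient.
SE(slope) = 0.1007 measures the uncertainty in the estimated slope. The coefficient is estimated precisely (SE/|β̂₁| = 3.2%).

SE(β̂₁) = s / √Sxx, where s is the residual standard deviation and Sxx = Σ(x − x̄)². It is the yardstick for how far β̂₁ = 3.1548 could plausibly be from the true slope.

Relative precision:
- SE / |β̂₁| = 0.1007 / 3.1548 = 3.2%
- Rule of thumb (under 20%: precise; 20% to under 50%: moderately precise; 50% or more: imprecise) → precise

Link to interval estimation: a confidence interval for β₁ is β̂₁ ± t* × 0.1007, so SE sets the half-width per unit of t*.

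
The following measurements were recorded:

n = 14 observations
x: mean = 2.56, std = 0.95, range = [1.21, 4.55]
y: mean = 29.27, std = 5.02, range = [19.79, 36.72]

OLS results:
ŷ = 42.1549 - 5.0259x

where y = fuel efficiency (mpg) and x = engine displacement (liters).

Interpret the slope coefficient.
For each additional liter of engine displacement, predicted fuel efficiency decreases by approximately 5.0259 mpg.

The slope β₁ = -5.0259 gives the rate at which the fitted fuel efficiency changes with engine displacement.

Interpretation:
- Engine displacement up by 1 liter → predicted fuel efficiency decreases by 5.0259 mpg
- This is a linear approximation: the same per-unit change is assumed across the whole observed x range
- The sign (−) gives the direction; the magnitude 5.0259 gives the size of the effect per liter

(β₀ = 42.1549 is the fitted value at x = 0 and is not part of the slope interpretation.)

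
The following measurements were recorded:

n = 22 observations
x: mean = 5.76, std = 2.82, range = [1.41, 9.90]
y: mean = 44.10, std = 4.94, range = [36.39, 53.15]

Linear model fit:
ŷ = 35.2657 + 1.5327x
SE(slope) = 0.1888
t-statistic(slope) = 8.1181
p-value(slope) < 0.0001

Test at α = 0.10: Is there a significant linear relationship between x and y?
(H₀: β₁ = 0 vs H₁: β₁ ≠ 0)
Reject H₀: p-value < 0.0001 < α = 0.10. The linear relationship is significant at the 10% level.

Hypothesis test for the slope coefficient:

H₀: β₁ = 0 (no linear relationship)
H₁: β₁ ≠ 0 (linear relationship exists)

Test statistic: t = β̂₁ / SE(β̂₁) = 1.5327 / 0.1888 = 8.1181

The p-value (<0.0001) is the probability, under H₀, of a t-statistic at least as extreme as |t| = 8.1181 (two-sided, df = n − 2 = 20).

Decision rule: reject H₀ if p-value < α.
p-value < 0.0001 < α = 0.10 → reject H₀.

At α = 0.10 the data do provide convincing evidence of a nonzero slope.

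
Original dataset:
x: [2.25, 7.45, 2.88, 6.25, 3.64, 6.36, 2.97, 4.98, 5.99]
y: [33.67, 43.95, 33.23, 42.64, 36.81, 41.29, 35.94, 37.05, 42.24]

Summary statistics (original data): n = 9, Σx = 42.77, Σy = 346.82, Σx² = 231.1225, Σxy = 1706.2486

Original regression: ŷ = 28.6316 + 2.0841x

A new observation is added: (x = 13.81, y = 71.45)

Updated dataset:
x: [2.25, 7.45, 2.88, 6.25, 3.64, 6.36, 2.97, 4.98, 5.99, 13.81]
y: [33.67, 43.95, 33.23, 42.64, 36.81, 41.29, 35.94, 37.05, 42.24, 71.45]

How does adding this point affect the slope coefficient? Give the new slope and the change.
The slope changes from 2.0841 to 3.2092 (change of +1.1251, or +54.0%).

x = 13.81 lies well outside the original x-range [2.25, 7.45] (x̄ ≈ 4.75), so this observation has high leverage and can move the slope substantially.

Step 1: Update the sums with the new point (n goes from 9 to 10)
Σx  = 42.77 + 13.81 = 56.58
Σy  = 346.82 + 71.45 = 418.27
Σx² = 231.1225 + 13.81² = 231.1225 + 190.7161 = 421.8386
Σxy = 1706.2486 + 13.81×71.45 = 1706.2486 + 986.7245 = 2692.9731

Step 2: Recompute the slope with b₁ = (nΣxy − ΣxΣy) / (nΣx² − (Σx)²)
Numerator   = 10×2692.9731 − 56.58×418.27 = 26929.7310 − 23665.7166 = 3264.0144
Denominator = 10×421.8386 − 56.58² = 4218.3860 − 3201.2964 = 1017.0896
b₁(new) = 3264.0144 / 1017.0896 = 3.2092

(Same formula on the original sums: (9×1706.2486 − 42.77×346.82) / (9×231.1225 − 42.77²) = 522.7460 / 250.8296 = 2.0841, matching the given fit.)

Step 3: Change in slope
Δβ₁ = 3.2092 − 2.0841 = +1.1251
Relative change = +1.1251 / 2.0841 × 100% = +54.0%
→ the slope increases when the point is added.

A high-leverage point only changes the slope if it is off the original line; here y = 71.45 is above the original trend, so the slope increases.
In practice: examine leverage (hᵢ) and Cook's distance rather than deleting it automatically.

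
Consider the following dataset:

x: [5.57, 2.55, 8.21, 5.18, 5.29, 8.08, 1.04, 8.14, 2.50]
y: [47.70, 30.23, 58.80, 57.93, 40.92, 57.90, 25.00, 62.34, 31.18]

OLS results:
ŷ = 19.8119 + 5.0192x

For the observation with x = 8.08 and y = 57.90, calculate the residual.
Residual = -2.4670

The residual is the difference between the actual value and the predicted value:

Residual = y - ŷ

Step 1: Calculate predicted value
ŷ = 19.8119 + 5.0192 × 8.08
ŷ = 60.3670

Step 2: Calculate residual
Residual = 57.90 - 60.3670
Residual = -2.4670

The residual is negative, so the observed y = 57.90 sits below the regression line (the line overestimates it by 2.4670).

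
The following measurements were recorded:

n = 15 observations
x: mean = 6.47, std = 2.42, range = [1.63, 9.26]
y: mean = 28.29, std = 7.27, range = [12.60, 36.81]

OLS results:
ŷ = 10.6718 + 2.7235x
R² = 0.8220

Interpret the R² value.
The model explains 82.20% of the variance in y (R² = 0.8220), leaving 17.80% unexplained; the fit is strong.

R² = 1 − SS_res/SS_tot compares the residual scatter to the total scatter of y about its mean.

Here R² = 0.8220:
- Explained: 82.20% of the variation in y
- Unexplained (residual): 100% − 82.20% = 17.80%
- Rule of thumb (below 0.3 weak; 0.3 to below 0.7 moderate; 0.7 and above strong) → strong

Note: R² never decreases when predictors are added, so it should not be used alone to compare models of different size.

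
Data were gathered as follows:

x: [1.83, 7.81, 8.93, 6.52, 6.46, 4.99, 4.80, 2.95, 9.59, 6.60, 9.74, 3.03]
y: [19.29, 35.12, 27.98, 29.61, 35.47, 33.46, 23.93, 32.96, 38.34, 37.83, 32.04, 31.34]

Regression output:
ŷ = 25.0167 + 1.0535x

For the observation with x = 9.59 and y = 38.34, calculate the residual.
Residual = 3.2202

The residual is the difference between the actual value and the predicted value:

Residual = y - ŷ

Step 1: Calculate predicted value
ŷ = 25.0167 + 1.0535 × 9.59
ŷ = 35.1198

Step 2: Calculate residual
Residual = 38.34 - 35.1198
Residual = 3.2202

Interpretation: the model underestimates the actual value by 3.2202 at this point (positive residual → observation lies above the fitted line).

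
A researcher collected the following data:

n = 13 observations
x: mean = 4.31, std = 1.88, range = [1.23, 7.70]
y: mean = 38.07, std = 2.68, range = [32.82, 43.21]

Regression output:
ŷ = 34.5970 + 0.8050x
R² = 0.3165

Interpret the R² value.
About 31.65% of the variability in y is accounted for by the regression on x (R² = 0.3165) — a moderate linear fit.

The coefficient of determination R² is the fraction of the total variation in y that the fitted line accounts for.

Here R² = 0.3165:
- Explained: 31.65% of the variation in y
- Unexplained (residual): 100% − 31.65% = 68.35%
- Rule of thumb (below 0.3 weak; 0.3 to below 0.7 moderate; 0.7 and above strong) → moderate

Note: R² says nothing about causation, and a high R² does not by itself mean the linear form is appropriate — check the residuals.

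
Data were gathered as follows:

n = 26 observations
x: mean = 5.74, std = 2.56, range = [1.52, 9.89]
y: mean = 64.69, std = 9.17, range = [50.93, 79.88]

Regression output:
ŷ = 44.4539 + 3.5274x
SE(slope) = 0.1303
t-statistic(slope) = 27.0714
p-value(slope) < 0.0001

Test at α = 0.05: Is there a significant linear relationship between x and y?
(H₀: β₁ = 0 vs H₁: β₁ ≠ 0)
Reject H₀: p-value < 0.0001 < α = 0.05. The linear relationship is significant at the 5% level.

Hypothesis test for the slope coefficient:

H₀: β₁ = 0 (no linear relationship)
H₁: β₁ ≠ 0 (linear relationship exists)

Test statistic: t = β̂₁ / SE(β̂₁) = 3.5274 / 0.1303 = 27.0714

With df = 24, the two-sided p-value for |t| = 27.0714 is <0.0001.

Decision rule: reject H₀ if p-value < α.
p-value < 0.0001 < α = 0.05 → reject H₀.

Conclusion: the linear association between x and y is significant at the 5% level.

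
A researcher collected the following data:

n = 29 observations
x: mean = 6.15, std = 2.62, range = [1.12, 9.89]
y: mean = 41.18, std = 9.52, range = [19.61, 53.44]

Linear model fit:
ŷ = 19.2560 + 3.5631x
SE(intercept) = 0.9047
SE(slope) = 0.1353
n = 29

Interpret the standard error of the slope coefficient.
SE(slope) = 0.1353 measures the uncertainty in the estimated slope. The coefficient is estimated precisely (SE/|β̂₁| = 3.8%).

SE(β̂₁) = 0.1353 says: if we drew many samples of n = 29 from the same population and refit each time, the fitted slopes would scatter with a standard deviation of roughly 0.1353 around the true β₁.

Relative precision:
- SE / |β̂₁| = 0.1353 / 3.5631 = 3.8%
- Rule of thumb (under 20%: precise; 20% to under 50%: moderately precise; 50% or more: imprecise) → precise

Link to interval estimation: a confidence interval for β₁ is β̂₁ ± t* × 0.1353, so SE sets the half-width per unit of t*.

What drives SE(β̂₁): wider spread of x values → smaller SE; more residual scatter → larger SE; larger n (here n = 29) → smaller SE.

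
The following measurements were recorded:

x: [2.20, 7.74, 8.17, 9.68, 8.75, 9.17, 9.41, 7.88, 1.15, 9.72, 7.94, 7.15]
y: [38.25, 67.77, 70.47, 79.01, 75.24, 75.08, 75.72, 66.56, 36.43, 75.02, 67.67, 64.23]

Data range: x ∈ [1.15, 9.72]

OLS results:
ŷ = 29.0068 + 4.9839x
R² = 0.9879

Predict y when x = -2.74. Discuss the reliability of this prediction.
ŷ = 15.3509 (extrapolation — x = -2.74 lies outside [1.15, 9.72], so reliability is low).

Prediction calculation:
ŷ = 29.0068 + 4.9839 × (-2.74)
ŷ = 15.3509

Reliability:
- Data range: x ∈ [1.15, 9.72]
- Prediction point: x = -2.74 is 3.89 units below the observed range → this is EXTRAPOLATION, not interpolation

Why that matters here:
- The standard error of prediction grows with (x − x̄)², and x = -2.74 is far from x̄ = 7.41
- There are no observations near this x to validate the fitted line there

The R² = 0.9879 only validates the fit within [1.15, 9.72]; treat ŷ = 15.3509 with caution.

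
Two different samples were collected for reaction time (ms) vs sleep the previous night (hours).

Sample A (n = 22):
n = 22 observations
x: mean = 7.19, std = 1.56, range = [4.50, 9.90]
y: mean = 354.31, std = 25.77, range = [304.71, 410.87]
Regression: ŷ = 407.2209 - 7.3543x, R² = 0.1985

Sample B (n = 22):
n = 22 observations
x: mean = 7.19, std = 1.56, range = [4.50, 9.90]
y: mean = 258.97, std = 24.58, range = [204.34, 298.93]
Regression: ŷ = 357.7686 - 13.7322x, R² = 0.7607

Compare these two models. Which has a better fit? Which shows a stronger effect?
Model B has the better fit (R² = 0.7607 vs 0.1985). Model B shows the stronger effect (|β₁| = 13.7322 vs 7.3543).

Model Comparison:

Goodness of fit (R²):
- Model A: R² = 0.1985 → 19.85% of variance in reaction time explained
- Model B: R² = 0.7607 → 76.07% of variance in reaction time explained
- 0.7607 > 0.1985 → Model B has the better fit

Which has the larger per-hour effect? (|β₁|)
- Model A: β₁ = -7.3543 → predicted reaction time falls 7.3543 ms per additional hour of sleep
- Model B: β₁ = -13.7322 → predicted reaction time falls 13.7322 ms per additional hour of sleep
- |-7.3543| < |-13.7322| → Model B shows the stronger marginal effect

Note: R² measures how tightly points cluster around the line; β₁ measures how steep the line is — they answer different questions.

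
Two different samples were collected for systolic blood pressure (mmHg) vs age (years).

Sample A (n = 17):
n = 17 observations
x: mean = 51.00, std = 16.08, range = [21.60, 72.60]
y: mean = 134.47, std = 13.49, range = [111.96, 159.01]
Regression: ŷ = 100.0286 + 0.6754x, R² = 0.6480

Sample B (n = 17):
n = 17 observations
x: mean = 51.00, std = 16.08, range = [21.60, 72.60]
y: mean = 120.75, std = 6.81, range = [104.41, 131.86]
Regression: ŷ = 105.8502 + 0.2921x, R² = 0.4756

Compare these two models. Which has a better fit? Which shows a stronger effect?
Model A has the better fit (R² = 0.6480 vs 0.4756). Model A shows the stronger effect (|β₁| = 0.6754 vs 0.2921).

Model Comparison:

Fit — compare R²:
- Model A: R² = 0.6480 → 64.80% of variance in blood pressure explained
- Model B: R² = 0.4756 → 47.56% of variance in blood pressure explained
- 0.6480 > 0.4756 → Model A has the better fit

Strength of effect — compare |β₁|:
- Model A: β₁ = 0.6754 → predicted blood pressure rises 0.6754 mmHg per additional year of age
- Model B: β₁ = 0.2921 → predicted blood pressure rises 0.2921 mmHg per additional year of age
- |0.6754| > |0.2921| → Model A shows the stronger marginal effect

Notes:
- A better fit (higher R²) doesn't necessarily mean a more important relationship.
- The two samples could reflect different populations, time periods, or measurement quality.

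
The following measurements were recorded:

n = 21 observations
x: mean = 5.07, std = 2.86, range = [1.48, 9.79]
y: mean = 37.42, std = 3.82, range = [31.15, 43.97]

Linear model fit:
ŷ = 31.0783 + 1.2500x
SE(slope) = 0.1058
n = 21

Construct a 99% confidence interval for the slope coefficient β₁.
The 99% CI for β₁ is (0.9473, 1.5527)

Confidence interval for the slope:

The 99% CI for β₁ is: β̂₁ ± t*(α/2, n-2) × SE(β̂₁)

Step 1: Find critical t-value
- Confidence level = 0.99
- Degrees of freedom = n - 2 = 21 - 2 = 19
- t*(α/2, 19) = 2.8609

Step 2: Calculate margin of error
Margin = 2.8609 × 0.1058 = 0.3027

Step 3: Construct interval
CI = 1.2500 ± 0.3027
CI = (0.9473, 1.5527)

Interpretation: intervals built this way capture the true β₁ in 99% of repeated samples; here the plausible range for the per-unit effect of x on y is 0.9473 to 1.5527.
The interval does not include 0, suggesting a significant linear relationship.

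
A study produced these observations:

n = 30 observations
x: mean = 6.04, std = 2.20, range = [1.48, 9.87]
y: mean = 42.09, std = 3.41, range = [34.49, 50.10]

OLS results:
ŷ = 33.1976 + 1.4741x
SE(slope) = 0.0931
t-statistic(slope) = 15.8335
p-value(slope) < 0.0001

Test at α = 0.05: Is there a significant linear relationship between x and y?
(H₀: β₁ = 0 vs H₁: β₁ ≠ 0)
Reject H₀: p-value < 0.0001 < α = 0.05. The linear relationship is significant at the 5% level.

Hypothesis test for the slope coefficient:

H₀: β₁ = 0 (no linear relationship)
H₁: β₁ ≠ 0 (linear relationship exists)

Test statistic: t = β̂₁ / SE(β̂₁) = 1.4741 / 0.0931 = 15.8335

p < 0.0001: how often a slope estimate this far from 0 (in SE units) would arise by chance if β₁ were truly 0.

Decision rule: reject H₀ if p-value < α.
p-value < 0.0001 < α = 0.05 → reject H₀.

There is sufficient evidence at the 5% significance level to conclude that a linear relationship exists between x and y.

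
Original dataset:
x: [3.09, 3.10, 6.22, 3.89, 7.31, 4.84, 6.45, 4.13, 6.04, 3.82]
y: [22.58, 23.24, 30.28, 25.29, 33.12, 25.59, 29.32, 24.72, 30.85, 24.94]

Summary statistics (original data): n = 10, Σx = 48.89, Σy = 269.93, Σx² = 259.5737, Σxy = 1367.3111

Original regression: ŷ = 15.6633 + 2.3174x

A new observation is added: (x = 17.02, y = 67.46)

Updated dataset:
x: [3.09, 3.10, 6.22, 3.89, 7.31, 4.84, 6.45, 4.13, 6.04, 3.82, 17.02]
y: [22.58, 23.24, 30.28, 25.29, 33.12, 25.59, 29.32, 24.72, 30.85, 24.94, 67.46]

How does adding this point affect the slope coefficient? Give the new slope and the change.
New slope β₁ = 3.2002 versus 2.3174 before: a change of +0.8828 (+38.1%).

x = 17.02 lies well outside the original x-range [3.09, 7.31] (x̄ ≈ 4.89), so this observation has high leverage and can move the slope substantially.

Step 1: Update the sums with the new point (n goes from 10 to 11)
Σx  = 48.89 + 17.02 = 65.91
Σy  = 269.93 + 67.46 = 337.39
Σx² = 259.5737 + 17.02² = 259.5737 + 289.6804 = 549.2541
Σxy = 1367.3111 + 17.02×67.46 = 1367.3111 + 1148.1692 = 2515.4803

Step 2: Recompute the slope with b₁ = (nΣxy − ΣxΣy) / (nΣx² − (Σx)²)
Numerator   = 11×2515.4803 − 65.91×337.39 = 27670.2833 − 22237.3749 = 5432.9084
Denominator = 11×549.2541 − 65.91² = 6041.7951 − 4344.1281 = 1697.6670
b₁(new) = 5432.9084 / 1697.6670 = 3.2002

(Same formula on the original sums: (10×1367.3111 − 48.89×269.93) / (10×259.5737 − 48.89²) = 476.2333 / 205.5049 = 2.3174, matching the given fit.)

Step 3: Change in slope
Δβ₁ = 3.2002 − 2.3174 = +0.8828
Relative change = +0.8828 / 2.3174 × 100% = +38.1%
→ the slope increases when the point is added.

Because the point sits above the extension of the original line at a high-leverage x, it tilts the fit up.
In practice: examine leverage (hᵢ) and Cook's distance rather than deleting it automatically; investigate whether it comes from the same population as the rest of the sample.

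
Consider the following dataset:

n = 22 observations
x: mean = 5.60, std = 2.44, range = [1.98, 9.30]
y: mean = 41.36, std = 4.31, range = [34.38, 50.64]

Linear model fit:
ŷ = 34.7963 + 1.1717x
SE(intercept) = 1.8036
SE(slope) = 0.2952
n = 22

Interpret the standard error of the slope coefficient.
SE(β̂₁) = 0.2952 is the estimated standard deviation of the slope estimate across repeated samples; relative to β̂₁ = 1.1717 that is 25.2%, a moderately precise estimate.

SE(β̂₁) = 0.2952 says: if we drew many samples of n = 22 from the same population and refit each time, the fitted slopes would scatter with a standard deviation of roughly 0.2952 around the true β₁.

Relative precision:
- SE / |β̂₁| = 0.2952 / 1.1717 = 25.2%
- Rule of thumb (under 20%: precise; 20% to under 50%: moderately precise; 50% or more: imprecise) → moderately precise

Link to interval estimation: a confidence interval for β₁ is β̂₁ ± t* × 0.2952, so SE sets the half-width per unit of t*.

What drives SE(β̂₁): wider spread of x values → smaller SE.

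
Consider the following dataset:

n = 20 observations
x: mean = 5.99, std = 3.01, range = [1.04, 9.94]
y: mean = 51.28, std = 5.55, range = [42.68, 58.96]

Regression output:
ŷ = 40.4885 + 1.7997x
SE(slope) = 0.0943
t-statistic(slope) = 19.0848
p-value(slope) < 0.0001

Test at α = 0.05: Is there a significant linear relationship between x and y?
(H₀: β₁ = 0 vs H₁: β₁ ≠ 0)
Since p-value < 0.0001 < α = 0.05, reject H₀ — the slope is significantly different from 0.

Hypothesis test for the slope coefficient:

H₀: β₁ = 0 (no linear relationship)
H₁: β₁ ≠ 0 (linear relationship exists)

Test statistic: t = β̂₁ / SE(β̂₁) = 1.7997 / 0.0943 = 19.0848

The p-value (<0.0001) is the probability, under H₀, of a t-statistic at least as extreme as |t| = 19.0848 (two-sided, df = n − 2 = 18).

Decision rule: reject H₀ if p-value < α.
p-value < 0.0001 < α = 0.05 → reject H₀.

At α = 0.05 the data do provide convincing evidence of a nonzero slope.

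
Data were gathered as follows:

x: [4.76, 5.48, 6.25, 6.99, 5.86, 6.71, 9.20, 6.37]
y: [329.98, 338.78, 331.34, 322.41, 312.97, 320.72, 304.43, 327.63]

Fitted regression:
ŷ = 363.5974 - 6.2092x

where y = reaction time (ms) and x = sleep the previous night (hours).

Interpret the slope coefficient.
On average, reaction time is about 6.2092 ms lower for every extra hour of sleep.

β₁ = -6.2092 is the change in predicted reaction time (ms) per additional hour of sleep.

Interpretation:
- Sleep up by 1 hour → predicted reaction time decreases by 6.2092 ms
- This is a linear approximation: the same per-unit change is assumed across the whole observed x range
- The sign (−) gives the direction; the magnitude 6.2092 gives the size of the effect per hour

The intercept β₀ = 363.5974 is the predicted reaction time when sleep = 0; since the smallest observed x is 4.76, this is an extrapolation and mainly anchors the line.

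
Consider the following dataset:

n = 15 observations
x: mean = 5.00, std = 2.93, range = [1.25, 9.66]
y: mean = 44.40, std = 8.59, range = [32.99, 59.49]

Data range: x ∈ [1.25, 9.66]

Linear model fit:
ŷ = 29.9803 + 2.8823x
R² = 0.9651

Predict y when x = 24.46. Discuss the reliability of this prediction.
ŷ = 100.4814, but this is extrapolation (above the data range [1.25, 9.66]) and may be unreliable.

Prediction calculation:
ŷ = 29.9803 + 2.8823 × 24.46
ŷ = 100.4814

Reliability:
- Data range: x ∈ [1.25, 9.66]
- Prediction point: x = 24.46 is 14.80 units above the observed range → this is EXTRAPOLATION, not interpolation

Why that matters here:
- There are no observations near this x to validate the fitted line there
- The linear relationship may not hold outside the observed range

Report the number if required, but flag clearly that it is an extrapolation.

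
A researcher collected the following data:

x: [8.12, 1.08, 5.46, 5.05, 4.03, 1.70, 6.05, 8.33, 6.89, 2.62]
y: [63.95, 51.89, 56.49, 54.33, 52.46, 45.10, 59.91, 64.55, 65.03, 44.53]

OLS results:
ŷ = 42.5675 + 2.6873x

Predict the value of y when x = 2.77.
ŷ = 50.0113

To predict y for x = 2.77, substitute into the regression equation:

ŷ = 42.5675 + 2.6873 × 2.77
ŷ = 42.5675 + 7.4438
ŷ = 50.0113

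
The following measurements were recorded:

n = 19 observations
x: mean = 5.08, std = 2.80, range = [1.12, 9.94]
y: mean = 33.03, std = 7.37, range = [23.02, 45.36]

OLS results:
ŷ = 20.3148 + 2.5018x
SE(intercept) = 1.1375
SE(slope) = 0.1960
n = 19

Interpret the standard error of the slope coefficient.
The slope 2.5018 is pinned down to within about ±0.1960 (one SE) by these data — relative uncertainty 7.8%, i.e. precise.

What SE measures:
- The standard error quantifies the sampling variability of the coefficient estimate
- It is the estimated standard deviation of β̂₁ across hypothetical repeated samples of the same size
- Smaller SE → more precise estimate

Relative precision:
- SE / |β̂₁| = 0.1960 / 2.5018 = 7.8%
- Rule of thumb (under 20%: precise; 20% to under 50%: moderately precise; 50% or more: imprecise) → precise

Link to interval estimation: a confidence interval for β₁ is β̂₁ ± t* × 0.1960, so SE sets the half-width per unit of t*.

What drives SE(β̂₁): larger n (here n = 19) → smaller SE; wider spread of x values → smaller SE; more residual scatter → larger SE.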